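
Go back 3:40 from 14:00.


Start: 840 minutes from midnight
Subtract: 220 minutes
Remaining: 840 - 220 = 620
Hours: 10, Minutes: 20

10:20


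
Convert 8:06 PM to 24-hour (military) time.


Input: 8:06 PM
PM: 8 + 12 = 20

20:06


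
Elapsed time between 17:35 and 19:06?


1h 31m

End time in minutes: 19×60 + 6 = 1146
Start time in minutes: 17×60 + 35 = 1055
Difference = 1146 - 1055 = 91 minutes
= 1 hours 31 minutes


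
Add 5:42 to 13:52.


Start: 832 minutes from midnight
Add: 342 minutes
Total: 1174 minutes
Hours: 1174 ÷ 60 = 19 remainder 34

19:34


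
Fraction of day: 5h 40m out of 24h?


0.2361 (23.61%)

Total minutes: 5×60 + 40 = 340
Day = 24×60 = 1440 minutes
Fraction = 340/1440 ≈ 0.2361
As a percentage: 340/1440 × 100 ≈ 23.61%


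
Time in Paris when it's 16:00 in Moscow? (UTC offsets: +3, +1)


Time difference = UTC+1 - UTC+3 = -2 hours
New hour = (16 -2) mod 24
= 14 mod 24 = 14
Minutes unchanged → 14:00

14:00


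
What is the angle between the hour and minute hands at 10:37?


96.5°

Hour hand = 10×30 + 37×0.5 = 318.5°
Minute hand = 37×6 = 222°
Difference = |318.5 - 222| = 96.5°


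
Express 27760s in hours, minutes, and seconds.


7h 42m 40s

Hours: 27760 ÷ 3600 = 7 remainder 2560
Minutes: 2560 ÷ 60 = 42 remainder 40
Seconds: 40


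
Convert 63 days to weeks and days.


Weeks: 63 ÷ 7 = 9 remainder 0

9 weeks 0 days


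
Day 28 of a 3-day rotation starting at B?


Shifts: A, B, C
Start: B (index 1)
Day 28: (1 + 28 - 1) mod 3
= 28 mod 3
= 1
Index 1 → shift B

Shift B


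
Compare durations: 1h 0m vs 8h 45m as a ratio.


4:35 (0.11)

Duration 1: 60 minutes
Duration 2: 525 minutes
Ratio = 60:525
GCD = 15
Simplified = 4:35
As a decimal: 4/35 ≈ 0.11


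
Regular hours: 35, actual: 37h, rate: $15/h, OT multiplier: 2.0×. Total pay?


Regular: 35h × $15 = $525.00
Overtime: 37 - 35 = 2h
OT pay: 2h × $15 × 2.0 = $60.00
Total = $525.00 + $60.00 = $585.00

$585.00


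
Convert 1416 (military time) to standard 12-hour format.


2:16 PM

Hour: 14
14 - 12 = 2 → PM


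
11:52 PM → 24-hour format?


Input: 11:52 PM
PM: 11 + 12 = 23

23:52


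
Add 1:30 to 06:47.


Start: 407 minutes from midnight
Add: 90 minutes
Total: 497 minutes
Hours: 497 ÷ 60 = 8 remainder 17

08:17


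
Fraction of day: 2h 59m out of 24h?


Total minutes: 2×60 + 59 = 179
Day = 24×60 = 1440 minutes
Fraction = 179/1440 ≈ 0.1243
As a percentage: 179/1440 × 100 ≈ 12.43%

0.1243 (12.43%)


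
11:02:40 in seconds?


Hours: 11 × 3600 = 39600
Minutes: 2 × 60 = 120
Seconds: 40
Total = 39600 + 120 + 40 = 39760

39760 seconds


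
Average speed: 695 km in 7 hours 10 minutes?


Distance: 695 km
Time: 7h 10m = 430 min = 430/60 = 43/6 hours
Speed = 695 ÷ (43/6) = 695 × 6 / 43 = 4170/43 ≈ 97.0 km/h

97.0 km/h


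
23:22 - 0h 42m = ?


Start: 1402 minutes from midnight
Subtract: 42 minutes
Remaining: 1402 - 42 = 1360
Hours: 22, Minutes: 40

22:40


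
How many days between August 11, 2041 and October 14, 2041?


From August 11, 2041 to October 14, 2041
Rest of August 2041: 31 - 11 = 20
Full months: September 30
Days into October 2041: 14
Total = 20 + 30 + 14 = 64 days

64 days


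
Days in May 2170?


31 days

Month: May (month 5)
May has 31 days


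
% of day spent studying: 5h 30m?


Time: 330 minutes
Day: 1440 minutes
Percentage = (330/1440) × 100 ≈ 22.9%

22.9%


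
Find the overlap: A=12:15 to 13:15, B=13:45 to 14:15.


0 minutes

Meeting A: 735-795 (in minutes from midnight)
Meeting B: 825-855
Overlap start = max(735, 825) = 825
Overlap end = min(795, 855) = 795
Overlap = max(0, 795 - 825) = 0 min


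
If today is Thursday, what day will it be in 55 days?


Wednesday

Start: Thursday (index 3)
(3 + 55) mod 7
= 58 mod 7
= 2
Index 2 → Wednesday


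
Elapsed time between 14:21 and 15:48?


1h 27m

End time in minutes: 15×60 + 48 = 948
Start time in minutes: 14×60 + 21 = 861
Difference = 948 - 861 = 87 minutes
= 1 hours 27 minutes


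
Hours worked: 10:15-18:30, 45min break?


7h 30m (450 minutes)

Total time = (18×60+30) - (10×60+15)
= 1110 - 615 = 495 min
Minus break: 495 - 45 = 450 min
= 7h 30m


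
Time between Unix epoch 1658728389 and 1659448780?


720391 seconds (200.1 hours / 8.34 days)

Difference = 1659448780 - 1658728389 = 720391 seconds
In hours: 720391 / 3600 ≈ 200.1
In days: 720391 / 86400 ≈ 8.34


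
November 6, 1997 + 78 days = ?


January 23, 1998

Start: November 6, 1997
Add 78 days
November 6 → December 1: 30 - 6 + 1 = 25 days (78 - 25 = 53 left)
December 1 → January 1: 31 - 1 + 1 = 31 days (53 - 31 = 22 left)
January 1 + 22 = January 23, 1998


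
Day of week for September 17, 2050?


Saturday

Zeller's congruence:
q=17, m=9, k=50, j=20
h = (17 + ⌊13×10/5⌋ + 50 + ⌊50/4⌋ + ⌊20/4⌋ - 2×20) mod 7
= (17 + 26 + 50 + 12 + 5 - 40) mod 7
= 70 mod 7 = 0
h=0 → Saturday


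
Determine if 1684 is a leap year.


Rules: divisible by 4 AND (not by 100 OR by 400)
1684 ÷ 4 = 421 exactly → divisible by 4
1684 ÷ 100 = 16 remainder 84 → not divisible by 100
Divisible by 4 but not by 100 → leap year

Yes


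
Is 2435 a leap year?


No

Rules: divisible by 4 AND (not by 100 OR by 400)
2435 ÷ 4 = 608 remainder 3 → not divisible by 4
Not divisible by 4 → not a leap year


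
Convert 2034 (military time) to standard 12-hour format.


Hour: 20
20 - 12 = 8 → PM

8:34 PM


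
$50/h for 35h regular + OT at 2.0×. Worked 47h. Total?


Regular: 35h × $50 = $1750.00
Overtime: 47 - 35 = 12h
OT pay: 12h × $50 × 2.0 = $1200.00
Total = $1750.00 + $1200.00 = $2950.00

$2950.00


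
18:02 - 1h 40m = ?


16:22

Start: 1082 minutes from midnight
Subtract: 100 minutes
Remaining: 1082 - 100 = 982
Hours: 16, Minutes: 22


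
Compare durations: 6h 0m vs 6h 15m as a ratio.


Duration 1: 360 minutes
Duration 2: 375 minutes
Ratio = 360:375
GCD = 15
Simplified = 24:25
As a decimal: 24/25 = 0.96

24:25 (0.96)


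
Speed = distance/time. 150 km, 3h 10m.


47.4 km/h

Distance: 150 km
Time: 3h 10m = 190 min = 190/60 = 19/6 hours
Speed = 150 ÷ (19/6) = 150 × 6 / 19 = 900/19 ≈ 47.4 km/h


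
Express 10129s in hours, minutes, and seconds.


2h 48m 49s

Hours: 10129 ÷ 3600 = 2 remainder 2929
Minutes: 2929 ÷ 60 = 48 remainder 49
Seconds: 49


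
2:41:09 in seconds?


Hours: 2 × 3600 = 7200
Minutes: 41 × 60 = 2460
Seconds: 9
Total = 7200 + 2460 + 9 = 9669

9669 seconds


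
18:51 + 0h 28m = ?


19:19

Start: 1131 minutes from midnight
Add: 28 minutes
Total: 1159 minutes
Hours: 1159 ÷ 60 = 19 remainder 19


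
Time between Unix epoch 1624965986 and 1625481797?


Difference = 1625481797 - 1624965986 = 515811 seconds
In hours: 515811 / 3600 ≈ 143.3
In days: 515811 / 86400 ≈ 5.97

515811 seconds (143.3 hours / 5.97 days)


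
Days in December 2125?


31 days

Month: December (month 12)
December has 31 days


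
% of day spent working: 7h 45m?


Time: 465 minutes
Day: 1440 minutes
Percentage = (465/1440) × 100 ≈ 32.3%

32.3%


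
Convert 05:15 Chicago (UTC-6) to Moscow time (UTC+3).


Time difference = UTC+3 - UTC-6 = +9 hours
New hour = (5 + 9) mod 24
= 14 mod 24 = 14
Minutes unchanged → 14:15

14:15


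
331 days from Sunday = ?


Tuesday

Start: Sunday (index 6)
(6 + 331) mod 7
= 337 mod 7
= 1
Index 1 → Tuesday


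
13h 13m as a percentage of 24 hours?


0.5507 (55.07%)

Total minutes: 13×60 + 13 = 793
Day = 24×60 = 1440 minutes
Fraction = 793/1440 ≈ 0.5507
As a percentage: 793/1440 × 100 ≈ 55.07%


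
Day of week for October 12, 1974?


Saturday

Zeller's congruence:
q=12, m=10, k=74, j=19
h = (12 + ⌊13×11/5⌋ + 74 + ⌊74/4⌋ + ⌊19/4⌋ - 2×19) mod 7
= (12 + 28 + 74 + 18 + 4 - 38) mod 7
= 98 mod 7 = 0
h=0 → Saturday


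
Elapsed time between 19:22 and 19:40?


End time in minutes: 19×60 + 40 = 1180
Start time in minutes: 19×60 + 22 = 1162
Difference = 1180 - 1162 = 18 minutes
= 0 hours 18 minutes

0h 18m


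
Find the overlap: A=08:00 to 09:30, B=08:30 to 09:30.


Meeting A: 480-570 (in minutes from midnight)
Meeting B: 510-570
Overlap start = max(480, 510) = 510
Overlap end = min(570, 570) = 570
Overlap = max(0, 570 - 510) = 60 min

60 minutes


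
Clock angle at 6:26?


Hour hand = 6×30 + 26×0.5 = 193.0°
Minute hand = 26×6 = 156°
Difference = |193.0 - 156| = 37.0°

37.0°


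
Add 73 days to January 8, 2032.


March 21, 2032

Start: January 8, 2032
Add 73 days
January 8 → February 1: 31 - 8 + 1 = 24 days (73 - 24 = 49 left)
February 1 → March 1: 29 - 1 + 1 = 29 days (49 - 29 = 20 left)
March 1 + 20 = March 21, 2032


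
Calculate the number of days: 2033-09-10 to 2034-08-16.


340 days

From September 10, 2033 to August 16, 2034
Rest of September 2033: 30 - 10 = 20
Full months: October 31, November 30, December 31, January 31, February 2034 28, March 31, April 30, May 31, June 30, July 31
Days into August 2034: 16
Total = 20 + 31 + 30 + 31 + 31 + 28 + 31 + 30 + 31 + 30 + 31 + 16 = 340 days


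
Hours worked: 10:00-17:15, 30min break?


6h 45m (405 minutes)

Total time = (17×60+15) - (10×60+0)
= 1035 - 600 = 435 min
Minus break: 435 - 30 = 405 min
= 6h 45m


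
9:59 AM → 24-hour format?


Input: 9:59 AM
AM hour stays: 9

09:59


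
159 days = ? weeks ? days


Weeks: 159 ÷ 7 = 22 remainder 5

22 weeks 5 days


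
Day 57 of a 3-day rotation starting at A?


Shifts: A, B, C
Start: A (index 0)
Day 57: (0 + 57 - 1) mod 3
= 56 mod 3
= 2
Index 2 → shift C

Shift C


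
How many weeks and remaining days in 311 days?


44 weeks 3 days

Weeks: 311 ÷ 7 = 44 remainder 3


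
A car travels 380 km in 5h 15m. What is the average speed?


72.4 km/h

Distance: 380 km
Time: 5h 15m = 315 min = 315/60 = 21/4 hours
Speed = 380 ÷ (21/4) = 380 × 4 / 21 = 1520/21 ≈ 72.4 km/h


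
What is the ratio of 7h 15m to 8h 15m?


Duration 1: 435 minutes
Duration 2: 495 minutes
Ratio = 435:495
GCD = 15
Simplified = 29:33
As a decimal: 29/33 ≈ 0.88

29:33 (0.88)


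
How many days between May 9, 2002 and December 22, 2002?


227 days

From May 9, 2002 to December 22, 2002
Rest of May 2002: 31 - 9 = 22
Full months: June 30, July 31, August 31, September 30, October 31, November 30
Days into December 2002: 22
Total = 22 + 30 + 31 + 31 + 30 + 31 + 30 + 22 = 227 days


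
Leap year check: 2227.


No

Rules: divisible by 4 AND (not by 100 OR by 400)
2227 ÷ 4 = 556 remainder 3 → not divisible by 4
Not divisible by 4 → not a leap year


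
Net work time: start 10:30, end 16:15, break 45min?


Total time = (16×60+15) - (10×60+30)
= 975 - 630 = 345 min
Minus break: 345 - 45 = 300 min
= 5h 0m

5h 0m (300 minutes)


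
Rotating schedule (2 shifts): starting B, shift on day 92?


Shift A

Shifts: A, B
Start: B (index 1)
Day 92: (1 + 92 - 1) mod 2
= 92 mod 2
= 0
Index 0 → shift A


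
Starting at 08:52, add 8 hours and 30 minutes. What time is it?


17:22

Start: 532 minutes from midnight
Add: 510 minutes
Total: 1042 minutes
Hours: 1042 ÷ 60 = 17 remainder 22


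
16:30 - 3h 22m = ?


Start: 990 minutes from midnight
Subtract: 202 minutes
Remaining: 990 - 202 = 788
Hours: 13, Minutes: 8

13:08


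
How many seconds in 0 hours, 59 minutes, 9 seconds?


Hours: 0 × 3600 = 0
Minutes: 59 × 60 = 3540
Seconds: 9
Total = 0 + 3540 + 9 = 3549

3549 seconds


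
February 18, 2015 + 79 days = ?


May 8, 2015

Start: February 18, 2015
Add 79 days
February 18 → March 1: 28 - 18 + 1 = 11 days (79 - 11 = 68 left)
March 1 → April 1: 31 - 1 + 1 = 31 days (68 - 31 = 37 left)
April 1 → May 1: 30 - 1 + 1 = 30 days (37 - 30 = 7 left)
May 1 + 7 = May 8, 2015


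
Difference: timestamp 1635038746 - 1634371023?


667723 seconds (185.5 hours / 7.73 days)

Difference = 1635038746 - 1634371023 = 667723 seconds
In hours: 667723 / 3600 ≈ 185.5
In days: 667723 / 86400 ≈ 7.73


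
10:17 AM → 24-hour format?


10:17

Input: 10:17 AM
AM hour stays: 10


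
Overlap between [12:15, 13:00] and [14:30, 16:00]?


Meeting A: 735-780 (in minutes from midnight)
Meeting B: 870-960
Overlap start = max(735, 870) = 870
Overlap end = min(780, 960) = 780
Overlap = max(0, 780 - 870) = 0 min

0 minutes


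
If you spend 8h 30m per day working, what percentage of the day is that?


Time: 510 minutes
Day: 1440 minutes
Percentage = (510/1440) × 100 ≈ 35.4%

35.4%


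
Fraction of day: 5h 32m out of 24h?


Total minutes: 5×60 + 32 = 332
Day = 24×60 = 1440 minutes
Fraction = 332/1440 ≈ 0.2306
As a percentage: 332/1440 × 100 ≈ 23.06%

0.2306 (23.06%)


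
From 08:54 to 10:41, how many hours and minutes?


1h 47m

End time in minutes: 10×60 + 41 = 641
Start time in minutes: 8×60 + 54 = 534
Difference = 641 - 534 = 107 minutes
= 1 hours 47 minutes


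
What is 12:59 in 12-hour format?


12:59 PM

Hour: 12
12 → 12 PM (noon)


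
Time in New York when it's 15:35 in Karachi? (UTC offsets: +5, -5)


Time difference = UTC-5 - UTC+5 = -10 hours
New hour = (15 -10) mod 24
= 5 mod 24 = 5
Minutes unchanged → 05:35

05:35


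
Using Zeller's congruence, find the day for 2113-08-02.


Zeller's congruence:
q=2, m=8, k=13, j=21
h = (2 + ⌊13×9/5⌋ + 13 + ⌊13/4⌋ + ⌊21/4⌋ - 2×21) mod 7
= (2 + 23 + 13 + 3 + 5 - 42) mod 7
= 4 mod 7 = 4
h=4 → Wednesday

Wednesday


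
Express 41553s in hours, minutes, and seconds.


Hours: 41553 ÷ 3600 = 11 remainder 1953
Minutes: 1953 ÷ 60 = 32 remainder 33
Seconds: 33

11h 32m 33s


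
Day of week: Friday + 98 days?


Friday

Start: Friday (index 4)
(4 + 98) mod 7
= 102 mod 7
= 4
Index 4 → Friday


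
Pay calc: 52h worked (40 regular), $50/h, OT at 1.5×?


Regular: 40h × $50 = $2000.00
Overtime: 52 - 40 = 12h
OT pay: 12h × $50 × 1.5 = $900.00
Total = $2000.00 + $900.00 = $2900.00

$2900.00


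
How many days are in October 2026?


31 days

Month: October (month 10)
October has 31 days


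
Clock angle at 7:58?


109.0°

Hour hand = 7×30 + 58×0.5 = 239.0°
Minute hand = 58×6 = 348°
Difference = |239.0 - 348| = 109.0°


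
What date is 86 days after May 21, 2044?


Start: May 21, 2044
Add 86 days
May 21 → June 1: 31 - 21 + 1 = 11 days (86 - 11 = 75 left)
June 1 → July 1: 30 - 1 + 1 = 30 days (75 - 30 = 45 left)
July 1 → August 1: 31 - 1 + 1 = 31 days (45 - 31 = 14 left)
August 1 + 14 = August 15, 2044

August 15, 2044


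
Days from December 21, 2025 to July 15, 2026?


206 days

From December 21, 2025 to July 15, 2026
Rest of December 2025: 31 - 21 = 10
Full months: January 31, February 2026 28, March 31, April 30, May 31, June 30
Days into July 2026: 15
Total = 10 + 31 + 28 + 31 + 30 + 31 + 30 + 15 = 206 days


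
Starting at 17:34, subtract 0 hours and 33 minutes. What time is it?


17:01

Start: 1054 minutes from midnight
Subtract: 33 minutes
Remaining: 1054 - 33 = 1021
Hours: 17, Minutes: 1


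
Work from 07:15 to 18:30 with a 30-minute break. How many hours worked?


Total time = (18×60+30) - (7×60+15)
= 1110 - 435 = 675 min
Minus break: 675 - 30 = 645 min
= 10h 45m

10h 45m (645 minutes)


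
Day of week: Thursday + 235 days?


Monday

Start: Thursday (index 3)
(3 + 235) mod 7
= 238 mod 7
= 0
Index 0 → Monday


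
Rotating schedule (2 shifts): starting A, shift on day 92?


Shifts: A, B
Start: A (index 0)
Day 92: (0 + 92 - 1) mod 2
= 91 mod 2
= 1
Index 1 → shift B

Shift B


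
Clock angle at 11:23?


156.5°

Hour hand = 11×30 + 23×0.5 = 341.5°
Minute hand = 23×6 = 138°
Difference = |341.5 - 138| = 203.5°
Since > 180°: 360 - 203.5 = 156.5°


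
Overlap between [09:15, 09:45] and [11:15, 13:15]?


Meeting A: 555-585 (in minutes from midnight)
Meeting B: 675-795
Overlap start = max(555, 675) = 675
Overlap end = min(585, 795) = 585
Overlap = max(0, 585 - 675) = 0 min

0 minutes


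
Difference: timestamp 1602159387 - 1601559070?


Difference = 1602159387 - 1601559070 = 600317 seconds
In hours: 600317 / 3600 ≈ 166.8
In days: 600317 / 86400 ≈ 6.95

600317 seconds (166.8 hours / 6.95 days)


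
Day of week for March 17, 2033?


Zeller's congruence:
q=17, m=3, k=33, j=20
h = (17 + ⌊13×4/5⌋ + 33 + ⌊33/4⌋ + ⌊20/4⌋ - 2×20) mod 7
= (17 + 10 + 33 + 8 + 5 - 40) mod 7
= 33 mod 7 = 5
h=5 → Thursday

Thursday


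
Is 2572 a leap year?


Rules: divisible by 4 AND (not by 100 OR by 400)
2572 ÷ 4 = 643 exactly → divisible by 4
2572 ÷ 100 = 25 remainder 72 → not divisible by 100
Divisible by 4 but not by 100 → leap year

Yes


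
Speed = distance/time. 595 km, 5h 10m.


Distance: 595 km
Time: 5h 10m = 310 min = 310/60 = 31/6 hours
Speed = 595 ÷ (31/6) = 595 × 6 / 31 = 3570/31 ≈ 115.2 km/h

115.2 km/h


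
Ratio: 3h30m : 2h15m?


Duration 1: 210 minutes
Duration 2: 135 minutes
Ratio = 210:135
GCD = 15
Simplified = 14:9
As a decimal: 14/9 ≈ 1.56

14:9 (1.56)


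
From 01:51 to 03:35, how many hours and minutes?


End time in minutes: 3×60 + 35 = 215
Start time in minutes: 1×60 + 51 = 111
Difference = 215 - 111 = 104 minutes
= 1 hours 44 minutes

1h 44m


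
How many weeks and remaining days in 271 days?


38 weeks 5 days

Weeks: 271 ÷ 7 = 38 remainder 5


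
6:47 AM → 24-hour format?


06:47

Input: 6:47 AM
AM hour stays: 6


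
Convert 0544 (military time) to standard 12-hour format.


5:44 AM

Hour: 5
5 < 12 → AM


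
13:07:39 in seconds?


47259 seconds

Hours: 13 × 3600 = 46800
Minutes: 7 × 60 = 420
Seconds: 39
Total = 46800 + 420 + 39 = 47259


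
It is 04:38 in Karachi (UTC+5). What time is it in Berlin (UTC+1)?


Time difference = UTC+1 - UTC+5 = -4 hours
New hour = (4 -4) mod 24
= 0 mod 24 = 0
Minutes unchanged → 00:38

00:38


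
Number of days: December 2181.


31 days

Month: December (month 12)
December has 31 days


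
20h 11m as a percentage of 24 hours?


0.8410 (84.10%)

Total minutes: 20×60 + 11 = 1211
Day = 24×60 = 1440 minutes
Fraction = 1211/1440 ≈ 0.8410
As a percentage: 1211/1440 × 100 ≈ 84.10%


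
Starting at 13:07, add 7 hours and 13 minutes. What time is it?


Start: 787 minutes from midnight
Add: 433 minutes
Total: 1220 minutes
Hours: 1220 ÷ 60 = 20 remainder 20

20:20


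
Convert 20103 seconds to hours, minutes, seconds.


Hours: 20103 ÷ 3600 = 5 remainder 2103
Minutes: 2103 ÷ 60 = 35 remainder 3
Seconds: 3

5h 35m 3s


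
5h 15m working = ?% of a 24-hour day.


21.9%

Time: 315 minutes
Day: 1440 minutes
Percentage = (315/1440) × 100 ≈ 21.9%


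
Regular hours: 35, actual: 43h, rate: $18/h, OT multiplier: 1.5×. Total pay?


Regular: 35h × $18 = $630.00
Overtime: 43 - 35 = 8h
OT pay: 8h × $18 × 1.5 = $216.00
Total = $630.00 + $216.00 = $846.00

$846.00


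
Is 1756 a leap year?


Yes

Rules: divisible by 4 AND (not by 100 OR by 400)
1756 ÷ 4 = 439 exactly → divisible by 4
1756 ÷ 100 = 17 remainder 56 → not divisible by 100
Divisible by 4 but not by 100 → leap year


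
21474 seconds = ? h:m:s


Hours: 21474 ÷ 3600 = 5 remainder 3474
Minutes: 3474 ÷ 60 = 57 remainder 54
Seconds: 54

5h 57m 54s


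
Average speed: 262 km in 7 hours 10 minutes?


Distance: 262 km
Time: 7h 10m = 430 min = 430/60 = 43/6 hours
Speed = 262 ÷ (43/6) = 262 × 6 / 43 = 1572/43 ≈ 36.6 km/h

36.6 km/h


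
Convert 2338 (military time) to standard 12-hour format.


Hour: 23
23 - 12 = 11 → PM

11:38 PM


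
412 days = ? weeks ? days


58 weeks 6 days

Weeks: 412 ÷ 7 = 58 remainder 6


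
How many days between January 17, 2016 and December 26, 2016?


From January 17, 2016 to December 26, 2016
Rest of January 2016: 31 - 17 = 14
Full months: February 2016 29, March 31, April 30, May 31, June 30, July 31, August 31, September 30, October 31, November 30
Days into December 2016: 26
Total = 14 + 29 + 31 + 30 + 31 + 30 + 31 + 31 + 30 + 31 + 30 + 26 = 344 days

344 days


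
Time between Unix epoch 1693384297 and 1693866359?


482062 seconds (133.9 hours / 5.58 days)

Difference = 1693866359 - 1693384297 = 482062 seconds
In hours: 482062 / 3600 ≈ 133.9
In days: 482062 / 86400 ≈ 5.58


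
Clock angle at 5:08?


106.0°

Hour hand = 5×30 + 8×0.5 = 154.0°
Minute hand = 8×6 = 48°
Difference = |154.0 - 48| = 106.0°


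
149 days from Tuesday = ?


Thursday

Start: Tuesday (index 1)
(1 + 149) mod 7
= 150 mod 7
= 3
Index 3 → Thursday


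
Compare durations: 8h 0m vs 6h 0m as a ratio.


Duration 1: 480 minutes
Duration 2: 360 minutes
Ratio = 480:360
GCD = 120
Simplified = 4:3
As a decimal: 4/3 ≈ 1.33

4:3 (1.33)


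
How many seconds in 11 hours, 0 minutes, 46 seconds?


39646 seconds

Hours: 11 × 3600 = 39600
Minutes: 0 × 60 = 0
Seconds: 46
Total = 39600 + 0 + 46 = 39646


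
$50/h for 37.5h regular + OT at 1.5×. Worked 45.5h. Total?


$2475.00

Regular: 37.5h × $50 = $1875.00
Overtime: 45.5 - 37.5 = 8.0h
OT pay: 8.0h × $50 × 1.5 = $600.00
Total = $1875.00 + $600.00 = $2475.00


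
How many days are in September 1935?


Month: September (month 9)
September has 30 days

30 days


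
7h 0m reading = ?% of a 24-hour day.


Time: 420 minutes
Day: 1440 minutes
Percentage = (420/1440) × 100 ≈ 29.2%

29.2%


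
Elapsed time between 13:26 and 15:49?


End time in minutes: 15×60 + 49 = 949
Start time in minutes: 13×60 + 26 = 806
Difference = 949 - 806 = 143 minutes
= 2 hours 23 minutes

2h 23m


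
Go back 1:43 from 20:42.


18:59

Start: 1242 minutes from midnight
Subtract: 103 minutes
Remaining: 1242 - 103 = 1139
Hours: 18, Minutes: 59


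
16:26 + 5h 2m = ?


21:28

Start: 986 minutes from midnight
Add: 302 minutes
Total: 1288 minutes
Hours: 1288 ÷ 60 = 21 remainder 28


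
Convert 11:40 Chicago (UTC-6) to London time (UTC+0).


17:40

Time difference = UTC+0 - UTC-6 = +6 hours
New hour = (11 + 6) mod 24
= 17 mod 24 = 17
Minutes unchanged → 17:40


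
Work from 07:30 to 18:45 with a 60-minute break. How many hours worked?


Total time = (18×60+45) - (7×60+30)
= 1125 - 450 = 675 min
Minus break: 675 - 60 = 615 min
= 10h 15m

10h 15m (615 minutes)


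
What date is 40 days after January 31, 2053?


Start: January 31, 2053
Add 40 days
January 31 → February 1: 31 - 31 + 1 = 1 days (40 - 1 = 39 left)
February 1 → March 1: 28 - 1 + 1 = 28 days (39 - 28 = 11 left)
March 1 + 11 = March 12, 2053

March 12, 2053


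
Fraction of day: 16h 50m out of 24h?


Total minutes: 16×60 + 50 = 1010
Day = 24×60 = 1440 minutes
Fraction = 1010/1440 ≈ 0.7014
As a percentage: 1010/1440 × 100 ≈ 70.14%

0.7014 (70.14%)


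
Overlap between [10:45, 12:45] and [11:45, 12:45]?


60 minutes

Meeting A: 645-765 (in minutes from midnight)
Meeting B: 705-765
Overlap start = max(645, 705) = 705
Overlap end = min(765, 765) = 765
Overlap = max(0, 765 - 705) = 60 min


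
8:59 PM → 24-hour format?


20:59

Input: 8:59 PM
PM: 8 + 12 = 20


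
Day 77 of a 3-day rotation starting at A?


Shifts: A, B, C
Start: A (index 0)
Day 77: (0 + 77 - 1) mod 3
= 76 mod 3
= 1
Index 1 → shift B

Shift B


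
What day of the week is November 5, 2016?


Zeller's congruence:
q=5, m=11, k=16, j=20
h = (5 + ⌊13×12/5⌋ + 16 + ⌊16/4⌋ + ⌊20/4⌋ - 2×20) mod 7
= (5 + 31 + 16 + 4 + 5 - 40) mod 7
= 21 mod 7 = 0
h=0 → Saturday

Saturday


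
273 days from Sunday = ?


Sunday

Start: Sunday (index 6)
(6 + 273) mod 7
= 279 mod 7
= 6
Index 6 → Sunday


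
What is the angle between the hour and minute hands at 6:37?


Hour hand = 6×30 + 37×0.5 = 198.5°
Minute hand = 37×6 = 222°
Difference = |198.5 - 222| = 23.5°

23.5°


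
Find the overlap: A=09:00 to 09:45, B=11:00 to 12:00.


0 minutes

Meeting A: 540-585 (in minutes from midnight)
Meeting B: 660-720
Overlap start = max(540, 660) = 660
Overlap end = min(585, 720) = 585
Overlap = max(0, 585 - 660) = 0 min


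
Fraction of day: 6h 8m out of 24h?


0.2556 (25.56%)

Total minutes: 6×60 + 8 = 368
Day = 24×60 = 1440 minutes
Fraction = 368/1440 ≈ 0.2556
As a percentage: 368/1440 × 100 ≈ 25.56%


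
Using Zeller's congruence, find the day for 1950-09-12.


Tuesday

Zeller's congruence:
q=12, m=9, k=50, j=19
h = (12 + ⌊13×10/5⌋ + 50 + ⌊50/4⌋ + ⌊19/4⌋ - 2×19) mod 7
= (12 + 26 + 50 + 12 + 4 - 38) mod 7
= 66 mod 7 = 3
h=3 → Tuesday


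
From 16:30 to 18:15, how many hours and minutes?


End time in minutes: 18×60 + 15 = 1095
Start time in minutes: 16×60 + 30 = 990
Difference = 1095 - 990 = 105 minutes
= 1 hours 45 minutes

1h 45m


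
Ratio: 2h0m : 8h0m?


Duration 1: 120 minutes
Duration 2: 480 minutes
Ratio = 120:480
GCD = 120
Simplified = 1:4
As a decimal: 1/4 = 0.25

1:4 (0.25)


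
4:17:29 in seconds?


15449 seconds

Hours: 4 × 3600 = 14400
Minutes: 17 × 60 = 1020
Seconds: 29
Total = 14400 + 1020 + 29 = 15449


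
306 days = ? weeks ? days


43 weeks 5 days

Weeks: 306 ÷ 7 = 43 remainder 5


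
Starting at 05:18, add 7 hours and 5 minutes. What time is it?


Start: 318 minutes from midnight
Add: 425 minutes
Total: 743 minutes
Hours: 743 ÷ 60 = 12 remainder 23

12:23


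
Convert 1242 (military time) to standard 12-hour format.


Hour: 12
12 → 12 PM (noon)

12:42 PM


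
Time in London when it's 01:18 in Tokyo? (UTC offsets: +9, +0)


16:18 (previous day)

Time difference = UTC+0 - UTC+9 = -9 hours
New hour = (1 -9) mod 24
= -8 mod 24 = 16
Minutes unchanged → 16:18; -8 < 0 → previous day


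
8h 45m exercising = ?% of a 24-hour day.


Time: 525 minutes
Day: 1440 minutes
Percentage = (525/1440) × 100 ≈ 36.5%

36.5%


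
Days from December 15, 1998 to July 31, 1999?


228 days

From December 15, 1998 to July 31, 1999
Rest of December 1998: 31 - 15 = 16
Full months: January 31, February 1999 28, March 31, April 30, May 31, June 30
Days into July 1999: 31
Total = 16 + 31 + 28 + 31 + 30 + 31 + 30 + 31 = 228 days


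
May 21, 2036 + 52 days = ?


Start: May 21, 2036
Add 52 days
May 21 → June 1: 31 - 21 + 1 = 11 days (52 - 11 = 41 left)
June 1 → July 1: 30 - 1 + 1 = 30 days (41 - 30 = 11 left)
July 1 + 11 = July 12, 2036

July 12, 2036


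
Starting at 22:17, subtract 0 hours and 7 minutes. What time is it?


Start: 1337 minutes from midnight
Subtract: 7 minutes
Remaining: 1337 - 7 = 1330
Hours: 22, Minutes: 10

22:10


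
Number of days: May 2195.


Month: May (month 5)
May has 31 days

31 days


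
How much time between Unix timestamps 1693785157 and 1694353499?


Difference = 1694353499 - 1693785157 = 568342 seconds
In hours: 568342 / 3600 ≈ 157.9
In days: 568342 / 86400 ≈ 6.58

568342 seconds (157.9 hours / 6.58 days)


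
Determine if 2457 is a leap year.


No

Rules: divisible by 4 AND (not by 100 OR by 400)
2457 ÷ 4 = 614 remainder 1 → not divisible by 4
Not divisible by 4 → not a leap year


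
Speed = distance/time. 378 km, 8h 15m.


45.8 km/h

Distance: 378 km
Time: 8h 15m = 495 min = 495/60 = 33/4 hours
Speed = 378 ÷ (33/4) = 378 × 4 / 33 = 1512/33 ≈ 45.8 km/h


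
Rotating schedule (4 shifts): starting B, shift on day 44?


Shift A

Shifts: A, B, C, D
Start: B (index 1)
Day 44: (1 + 44 - 1) mod 4
= 44 mod 4
= 0
Index 0 → shift A


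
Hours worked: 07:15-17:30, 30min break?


Total time = (17×60+30) - (7×60+15)
= 1050 - 435 = 615 min
Minus break: 615 - 30 = 585 min
= 9h 45m

9h 45m (585 minutes)


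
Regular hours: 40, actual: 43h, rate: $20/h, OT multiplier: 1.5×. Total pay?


$890.00

Regular: 40h × $20 = $800.00
Overtime: 43 - 40 = 3h
OT pay: 3h × $20 × 1.5 = $90.00
Total = $800.00 + $90.00 = $890.00


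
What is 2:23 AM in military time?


Input: 2:23 AM
AM hour stays: 2

02:23


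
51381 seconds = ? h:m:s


Hours: 51381 ÷ 3600 = 14 remainder 981
Minutes: 981 ÷ 60 = 16 remainder 21
Seconds: 21

14h 16m 21s


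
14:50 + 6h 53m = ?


Start: 890 minutes from midnight
Add: 413 minutes
Total: 1303 minutes
Hours: 1303 ÷ 60 = 21 remainder 43

21:43


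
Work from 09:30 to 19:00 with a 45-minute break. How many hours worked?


Total time = (19×60+0) - (9×60+30)
= 1140 - 570 = 570 min
Minus break: 570 - 45 = 525 min
= 8h 45m

8h 45m (525 minutes)


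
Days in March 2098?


Month: March (month 3)
March has 31 days

31 days


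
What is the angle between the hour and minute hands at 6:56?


128.0°

Hour hand = 6×30 + 56×0.5 = 208.0°
Minute hand = 56×6 = 336°
Difference = |208.0 - 336| = 128.0°


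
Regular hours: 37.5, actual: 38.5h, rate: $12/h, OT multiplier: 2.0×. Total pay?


$474.00

Regular: 37.5h × $12 = $450.00
Overtime: 38.5 - 37.5 = 1.0h
OT pay: 1.0h × $12 × 2.0 = $24.00
Total = $450.00 + $24.00 = $474.00


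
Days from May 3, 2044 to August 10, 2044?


99 days

From May 3, 2044 to August 10, 2044
Rest of May 2044: 31 - 3 = 28
Full months: June 30, July 31
Days into August 2044: 10
Total = 28 + 30 + 31 + 10 = 99 days


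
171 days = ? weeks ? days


24 weeks 3 days

Weeks: 171 ÷ 7 = 24 remainder 3


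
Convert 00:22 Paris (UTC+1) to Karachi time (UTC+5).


Time difference = UTC+5 - UTC+1 = +4 hours
New hour = (0 + 4) mod 24
= 4 mod 24 = 4
Minutes unchanged → 04:22

04:22


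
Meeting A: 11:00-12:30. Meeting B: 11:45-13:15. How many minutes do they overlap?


Meeting A: 660-750 (in minutes from midnight)
Meeting B: 705-795
Overlap start = max(660, 705) = 705
Overlap end = min(750, 795) = 750
Overlap = max(0, 750 - 705) = 45 min

45 minutes


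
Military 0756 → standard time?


7:56 AM

Hour: 7
7 < 12 → AM


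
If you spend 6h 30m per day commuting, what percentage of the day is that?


27.1%

Time: 390 minutes
Day: 1440 minutes
Percentage = (390/1440) × 100 ≈ 27.1%


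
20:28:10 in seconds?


Hours: 20 × 3600 = 72000
Minutes: 28 × 60 = 1680
Seconds: 10
Total = 72000 + 1680 + 10 = 73690

73690 seconds


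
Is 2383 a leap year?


No

Rules: divisible by 4 AND (not by 100 OR by 400)
2383 ÷ 4 = 595 remainder 3 → not divisible by 4
Not divisible by 4 → not a leap year


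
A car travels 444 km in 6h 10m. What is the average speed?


72.0 km/h

Distance: 444 km
Time: 6h 10m = 370 min = 370/60 = 37/6 hours
Speed = 444 ÷ (37/6) = 444 × 6 / 37 = 2664/37 = 72.0 km/h


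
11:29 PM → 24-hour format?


Input: 11:29 PM
PM: 11 + 12 = 23

23:29


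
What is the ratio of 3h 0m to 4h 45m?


Duration 1: 180 minutes
Duration 2: 285 minutes
Ratio = 180:285
GCD = 15
Simplified = 12:19
As a decimal: 12/19 ≈ 0.63

12:19 (0.63)


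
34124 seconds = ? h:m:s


9h 28m 44s

Hours: 34124 ÷ 3600 = 9 remainder 1724
Minutes: 1724 ÷ 60 = 28 remainder 44
Seconds: 44


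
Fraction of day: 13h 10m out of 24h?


0.5486 (54.86%)

Total minutes: 13×60 + 10 = 790
Day = 24×60 = 1440 minutes
Fraction = 790/1440 ≈ 0.5486
As a percentage: 790/1440 × 100 ≈ 54.86%


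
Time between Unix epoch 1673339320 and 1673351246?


Difference = 1673351246 - 1673339320 = 11926 seconds
In hours: 11926 / 3600 ≈ 3.3
In days: 11926 / 86400 ≈ 0.14

11926 seconds (3.3 hours / 0.14 days)


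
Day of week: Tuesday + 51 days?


Start: Tuesday (index 1)
(1 + 51) mod 7
= 52 mod 7
= 3
Index 3 → Thursday

Thursday


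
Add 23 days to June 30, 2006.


July 23, 2006

Start: June 30, 2006
Add 23 days
June 30 → July 1: 30 - 30 + 1 = 1 days (23 - 1 = 22 left)
July 1 + 22 = July 23, 2006


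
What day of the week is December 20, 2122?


Zeller's congruence:
q=20, m=12, k=22, j=21
h = (20 + ⌊13×13/5⌋ + 22 + ⌊22/4⌋ + ⌊21/4⌋ - 2×21) mod 7
= (20 + 33 + 22 + 5 + 5 - 42) mod 7
= 43 mod 7 = 1
h=1 → Sunday

Sunday


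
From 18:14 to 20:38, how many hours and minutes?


End time in minutes: 20×60 + 38 = 1238
Start time in minutes: 18×60 + 14 = 1094
Difference = 1238 - 1094 = 144 minutes
= 2 hours 24 minutes

2h 24m


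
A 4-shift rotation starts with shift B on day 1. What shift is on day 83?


Shift D

Shifts: A, B, C, D
Start: B (index 1)
Day 83: (1 + 83 - 1) mod 4
= 83 mod 4
= 3
Index 3 → shift D


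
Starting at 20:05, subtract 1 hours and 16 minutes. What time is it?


Start: 1205 minutes from midnight
Subtract: 76 minutes
Remaining: 1205 - 76 = 1129
Hours: 18, Minutes: 49

18:49


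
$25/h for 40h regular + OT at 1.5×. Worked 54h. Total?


$1525.00

Regular: 40h × $25 = $1000.00
Overtime: 54 - 40 = 14h
OT pay: 14h × $25 × 1.5 = $525.00
Total = $1000.00 + $525.00 = $1525.00


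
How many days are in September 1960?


Month: September (month 9)
September has 30 days

30 days


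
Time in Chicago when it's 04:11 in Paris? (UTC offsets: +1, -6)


Time difference = UTC-6 - UTC+1 = -7 hours
New hour = (4 -7) mod 24
= -3 mod 24 = 21
Minutes unchanged → 21:11; -3 < 0 → previous day

21:11 (previous day)


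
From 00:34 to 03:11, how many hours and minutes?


End time in minutes: 3×60 + 11 = 191
Start time in minutes: 0×60 + 34 = 34
Difference = 191 - 34 = 157 minutes
= 2 hours 37 minutes

2h 37m


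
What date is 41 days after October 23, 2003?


Start: October 23, 2003
Add 41 days
October 23 → November 1: 31 - 23 + 1 = 9 days (41 - 9 = 32 left)
November 1 → December 1: 30 - 1 + 1 = 30 days (32 - 30 = 2 left)
December 1 + 2 = December 3, 2003

December 3, 2003


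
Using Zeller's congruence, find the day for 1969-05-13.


Tuesday

Zeller's congruence:
q=13, m=5, k=69, j=19
h = (13 + ⌊13×6/5⌋ + 69 + ⌊69/4⌋ + ⌊19/4⌋ - 2×19) mod 7
= (13 + 15 + 69 + 17 + 4 - 38) mod 7
= 80 mod 7 = 3
h=3 → Tuesday


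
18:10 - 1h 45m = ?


16:25

Start: 1090 minutes from midnight
Subtract: 105 minutes
Remaining: 1090 - 105 = 985
Hours: 16, Minutes: 25


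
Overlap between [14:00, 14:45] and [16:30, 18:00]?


0 minutes

Meeting A: 840-885 (in minutes from midnight)
Meeting B: 990-1080
Overlap start = max(840, 990) = 990
Overlap end = min(885, 1080) = 885
Overlap = max(0, 885 - 990) = 0 min


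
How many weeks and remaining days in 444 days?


63 weeks 3 days

Weeks: 444 ÷ 7 = 63 remainder 3


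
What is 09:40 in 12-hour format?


9:40 AM

Hour: 9
9 < 12 → AM


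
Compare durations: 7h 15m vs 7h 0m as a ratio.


Duration 1: 435 minutes
Duration 2: 420 minutes
Ratio = 435:420
GCD = 15
Simplified = 29:28
As a decimal: 29/28 ≈ 1.04

29:28 (1.04)


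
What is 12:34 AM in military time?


Input: 12:34 AM
12 AM → 00 (midnight)

00:34


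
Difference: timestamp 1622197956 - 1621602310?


Difference = 1622197956 - 1621602310 = 595646 seconds
In hours: 595646 / 3600 ≈ 165.5
In days: 595646 / 86400 ≈ 6.89

595646 seconds (165.5 hours / 6.89 days)


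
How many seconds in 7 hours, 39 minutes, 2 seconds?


Hours: 7 × 3600 = 25200
Minutes: 39 × 60 = 2340
Seconds: 2
Total = 25200 + 2340 + 2 = 27542

27542 seconds


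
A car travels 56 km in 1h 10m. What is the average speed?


48.0 km/h

Distance: 56 km
Time: 1h 10m = 70 min = 70/60 = 7/6 hours
Speed = 56 ÷ (7/6) = 56 × 6 / 7 = 336/7 = 48.0 km/h


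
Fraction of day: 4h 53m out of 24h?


0.2035 (20.35%)

Total minutes: 4×60 + 53 = 293
Day = 24×60 = 1440 minutes
Fraction = 293/1440 ≈ 0.2035
As a percentage: 293/1440 × 100 ≈ 20.35%


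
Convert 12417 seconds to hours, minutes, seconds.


3h 26m 57s

Hours: 12417 ÷ 3600 = 3 remainder 1617
Minutes: 1617 ÷ 60 = 26 remainder 57
Seconds: 57


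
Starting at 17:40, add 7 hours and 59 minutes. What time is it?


01:39 (next day)

Start: 1060 minutes from midnight
Add: 479 minutes
Total: 1539 minutes
Hours: 1539 ÷ 60 = 25 remainder 39
25 ≥ 24 → 25 - 24 = 1 (next day)


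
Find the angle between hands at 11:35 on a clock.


Hour hand = 11×30 + 35×0.5 = 347.5°
Minute hand = 35×6 = 210°
Difference = |347.5 - 210| = 137.5°

137.5°


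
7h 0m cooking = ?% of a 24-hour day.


Time: 420 minutes
Day: 1440 minutes
Percentage = (420/1440) × 100 ≈ 29.2%

29.2%


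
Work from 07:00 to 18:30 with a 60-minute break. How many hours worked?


Total time = (18×60+30) - (7×60+0)
= 1110 - 420 = 690 min
Minus break: 690 - 60 = 630 min
= 10h 30m

10h 30m (630 minutes)


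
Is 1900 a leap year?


No

Rules: divisible by 4 AND (not by 100 OR by 400)
1900 ÷ 4 = 475 exactly → divisible by 4
1900 ÷ 100 = 19 exactly → divisible by 100
1900 ÷ 400 = 4 remainder 300 → not divisible by 400
Divisible by 100 but not by 400 → not a leap year


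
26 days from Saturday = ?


Start: Saturday (index 5)
(5 + 26) mod 7
= 31 mod 7
= 3
Index 3 → Thursday

Thursday


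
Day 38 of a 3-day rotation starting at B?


Shift C

Shifts: A, B, C
Start: B (index 1)
Day 38: (1 + 38 - 1) mod 3
= 38 mod 3
= 2
Index 2 → shift C


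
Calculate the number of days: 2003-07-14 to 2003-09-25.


73 days

From July 14, 2003 to September 25, 2003
Rest of July 2003: 31 - 14 = 17
Full months: August 31
Days into September 2003: 25
Total = 17 + 31 + 25 = 73 days


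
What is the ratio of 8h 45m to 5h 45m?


35:23 (1.52)

Duration 1: 525 minutes
Duration 2: 345 minutes
Ratio = 525:345
GCD = 15
Simplified = 35:23
As a decimal: 35/23 ≈ 1.52


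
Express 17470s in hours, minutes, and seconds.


Hours: 17470 ÷ 3600 = 4 remainder 3070
Minutes: 3070 ÷ 60 = 51 remainder 10
Seconds: 10

4h 51m 10s


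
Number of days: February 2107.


28 days

Month: February (month 2)
February: 28 or 29 (leap year)
2107 leap year? No


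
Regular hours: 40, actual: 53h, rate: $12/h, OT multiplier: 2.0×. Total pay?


$792.00

Regular: 40h × $12 = $480.00
Overtime: 53 - 40 = 13h
OT pay: 13h × $12 × 2.0 = $312.00
Total = $480.00 + $312.00 = $792.00


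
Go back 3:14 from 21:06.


17:52

Start: 1266 minutes from midnight
Subtract: 194 minutes
Remaining: 1266 - 194 = 1072
Hours: 17, Minutes: 52


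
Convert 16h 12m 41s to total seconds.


Hours: 16 × 3600 = 57600
Minutes: 12 × 60 = 720
Seconds: 41
Total = 57600 + 720 + 41 = 58361

58361 seconds


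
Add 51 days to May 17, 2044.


Start: May 17, 2044
Add 51 days
May 17 → June 1: 31 - 17 + 1 = 15 days (51 - 15 = 36 left)
June 1 → July 1: 30 - 1 + 1 = 30 days (36 - 30 = 6 left)
July 1 + 6 = July 7, 2044

July 7, 2044


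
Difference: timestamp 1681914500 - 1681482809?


431691 seconds (119.9 hours / 5.00 days)

Difference = 1681914500 - 1681482809 = 431691 seconds
In hours: 431691 / 3600 ≈ 119.9
In days: 431691 / 86400 ≈ 5.00


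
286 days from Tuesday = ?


Monday

Start: Tuesday (index 1)
(1 + 286) mod 7
= 287 mod 7
= 0
Index 0 → Monday


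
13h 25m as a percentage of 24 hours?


0.5590 (55.90%)

Total minutes: 13×60 + 25 = 805
Day = 24×60 = 1440 minutes
Fraction = 805/1440 ≈ 0.5590
As a percentage: 805/1440 × 100 ≈ 55.90%


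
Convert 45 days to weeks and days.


Weeks: 45 ÷ 7 = 6 remainder 3

6 weeks 3 days


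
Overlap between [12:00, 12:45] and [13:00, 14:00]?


Meeting A: 720-765 (in minutes from midnight)
Meeting B: 780-840
Overlap start = max(720, 780) = 780
Overlap end = min(765, 840) = 765
Overlap = max(0, 765 - 780) = 0 min

0 minutes


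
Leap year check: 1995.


No

Rules: divisible by 4 AND (not by 100 OR by 400)
1995 ÷ 4 = 498 remainder 3 → not divisible by 4
Not divisible by 4 → not a leap year


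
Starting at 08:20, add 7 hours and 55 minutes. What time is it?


16:15

Start: 500 minutes from midnight
Add: 475 minutes
Total: 975 minutes
Hours: 975 ÷ 60 = 16 remainder 15
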